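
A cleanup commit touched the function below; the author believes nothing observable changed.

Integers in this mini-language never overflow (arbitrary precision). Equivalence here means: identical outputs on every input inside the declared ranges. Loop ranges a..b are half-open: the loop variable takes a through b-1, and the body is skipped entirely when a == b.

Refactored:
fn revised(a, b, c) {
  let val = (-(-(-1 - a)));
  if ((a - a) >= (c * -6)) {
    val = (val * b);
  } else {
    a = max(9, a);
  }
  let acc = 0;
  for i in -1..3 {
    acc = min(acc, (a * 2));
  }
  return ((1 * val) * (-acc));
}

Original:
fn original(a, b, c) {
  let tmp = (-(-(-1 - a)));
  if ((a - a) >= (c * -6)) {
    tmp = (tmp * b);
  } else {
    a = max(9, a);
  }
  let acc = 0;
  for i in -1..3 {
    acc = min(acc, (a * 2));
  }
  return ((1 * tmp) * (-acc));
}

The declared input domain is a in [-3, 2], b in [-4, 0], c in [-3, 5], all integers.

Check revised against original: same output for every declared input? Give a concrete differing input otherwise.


Behavior is preserved: although local variable names differ, the outputs never diverge.
Spot check at a=-3, b=-2, c=4 — original: tmp=2, then ((a - a) >= (c * -6)) is true, then tmp=-4, then acc=0, then (i=-1), then acc=-6, then (i=0), then acc=-6, then (i=1), then acc=-6, then (i=2), then acc=-6, then returns -24. revised: val=2, then ((a - a) >= (c * -6)) is true, then val=-4, then acc=0, then (i=-1), then acc=-6, then (i=0), then acc=-6, then (i=1), then acc=-6, then (i=2), then acc=-6, then returns -24. Both give -24.
Across all 270 domain points the two functions coincide.
verdict: equivalent


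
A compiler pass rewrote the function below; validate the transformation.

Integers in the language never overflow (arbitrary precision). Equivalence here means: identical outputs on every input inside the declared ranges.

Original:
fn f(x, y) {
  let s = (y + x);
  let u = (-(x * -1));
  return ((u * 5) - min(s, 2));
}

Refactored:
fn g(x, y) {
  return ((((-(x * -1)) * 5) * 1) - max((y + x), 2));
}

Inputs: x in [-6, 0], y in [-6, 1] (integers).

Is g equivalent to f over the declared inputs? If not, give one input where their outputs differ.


Try x=-6, y=-6.
f: s = -12; u = -6; return -18
g: return -32
-18 vs -32 — the two versions disagree here.
verdict: not equivalent; witness: x=-6, y=-6


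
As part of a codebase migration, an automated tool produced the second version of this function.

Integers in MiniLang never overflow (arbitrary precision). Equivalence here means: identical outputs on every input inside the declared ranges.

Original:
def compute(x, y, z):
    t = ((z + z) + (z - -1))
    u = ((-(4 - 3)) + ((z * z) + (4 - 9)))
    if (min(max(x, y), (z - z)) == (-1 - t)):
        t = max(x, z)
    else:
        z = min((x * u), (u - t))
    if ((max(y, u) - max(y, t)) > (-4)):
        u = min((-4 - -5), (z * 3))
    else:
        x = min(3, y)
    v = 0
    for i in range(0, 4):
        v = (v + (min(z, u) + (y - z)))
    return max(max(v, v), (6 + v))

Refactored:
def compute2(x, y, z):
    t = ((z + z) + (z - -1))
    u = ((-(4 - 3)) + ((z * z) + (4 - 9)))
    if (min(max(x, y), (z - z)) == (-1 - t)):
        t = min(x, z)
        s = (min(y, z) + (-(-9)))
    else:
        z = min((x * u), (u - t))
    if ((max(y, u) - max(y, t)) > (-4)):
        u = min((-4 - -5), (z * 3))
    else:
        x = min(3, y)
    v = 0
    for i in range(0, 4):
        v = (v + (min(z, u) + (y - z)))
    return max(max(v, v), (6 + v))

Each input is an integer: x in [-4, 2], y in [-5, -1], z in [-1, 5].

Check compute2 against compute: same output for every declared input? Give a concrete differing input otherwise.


At x=-2, y=-5, z=0: compute gives -38, compute2 gives -14.
verdict: not equivalent; witness: x=-2, y=-5, z=0


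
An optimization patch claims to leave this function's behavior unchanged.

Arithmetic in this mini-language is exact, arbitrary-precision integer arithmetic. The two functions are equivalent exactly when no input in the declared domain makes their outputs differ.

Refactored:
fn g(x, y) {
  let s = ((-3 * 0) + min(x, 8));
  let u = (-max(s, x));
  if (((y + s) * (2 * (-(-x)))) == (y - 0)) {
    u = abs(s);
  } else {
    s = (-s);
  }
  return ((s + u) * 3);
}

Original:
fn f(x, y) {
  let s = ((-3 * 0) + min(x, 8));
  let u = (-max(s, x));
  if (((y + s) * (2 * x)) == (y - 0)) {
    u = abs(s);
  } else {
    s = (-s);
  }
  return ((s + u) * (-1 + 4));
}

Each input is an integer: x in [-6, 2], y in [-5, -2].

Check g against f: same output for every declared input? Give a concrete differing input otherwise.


The two versions differ — the changes include constant usage differs, and arithmetic usage differs.
Spot check at x=-2, y=-2 — f: s = -2; u = 2; (((y + s) * (2 * x)) == (y - 0)) -> false; s = 2; return 12. g: s = -2; u = 2; (((y + s) * (2 * (-(-x)))) == (y - 0)) -> false; s = 2; return 12. Both give 12.
An exhaustive pass over the 36 declared inputs shows identical outputs.
verdict: equivalent


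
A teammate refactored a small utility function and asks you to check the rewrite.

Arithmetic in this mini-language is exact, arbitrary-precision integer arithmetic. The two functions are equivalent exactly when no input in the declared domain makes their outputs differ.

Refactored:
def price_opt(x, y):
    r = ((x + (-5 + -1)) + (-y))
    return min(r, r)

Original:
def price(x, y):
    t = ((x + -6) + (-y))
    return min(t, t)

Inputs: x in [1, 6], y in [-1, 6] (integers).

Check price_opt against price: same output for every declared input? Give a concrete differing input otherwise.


This is a faithful refactor — arithmetic usage differs; and constant usage differs; and local variable names differ, but the computed results match everywhere.
As a probe, take x=3, y=-1: price runs t := -2 | result -2; price_opt runs r := -2 | result -2; both end at -2.
Sweeping the whole domain (48 inputs) finds no disagreement.
verdict: equivalent


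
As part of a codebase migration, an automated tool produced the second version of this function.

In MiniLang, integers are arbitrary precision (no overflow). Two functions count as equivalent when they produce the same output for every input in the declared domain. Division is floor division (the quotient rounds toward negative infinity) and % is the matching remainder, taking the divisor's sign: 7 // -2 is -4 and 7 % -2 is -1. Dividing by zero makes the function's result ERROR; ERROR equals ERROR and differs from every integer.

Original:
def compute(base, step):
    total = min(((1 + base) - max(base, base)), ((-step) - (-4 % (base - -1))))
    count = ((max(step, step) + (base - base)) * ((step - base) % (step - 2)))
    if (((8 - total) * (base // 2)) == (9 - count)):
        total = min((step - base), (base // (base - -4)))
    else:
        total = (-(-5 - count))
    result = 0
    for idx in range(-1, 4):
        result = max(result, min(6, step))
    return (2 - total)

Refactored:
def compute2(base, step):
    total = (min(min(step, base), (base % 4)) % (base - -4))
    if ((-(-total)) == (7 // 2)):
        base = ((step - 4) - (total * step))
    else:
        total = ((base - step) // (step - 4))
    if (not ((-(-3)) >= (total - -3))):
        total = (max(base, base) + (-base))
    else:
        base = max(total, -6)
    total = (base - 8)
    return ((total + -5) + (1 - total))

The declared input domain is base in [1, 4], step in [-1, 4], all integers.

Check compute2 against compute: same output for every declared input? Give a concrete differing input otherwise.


Input base=1, step=-1: -5 from compute versus -4 from compute2.
verdict: not equivalent; witness: base=1, step=-1


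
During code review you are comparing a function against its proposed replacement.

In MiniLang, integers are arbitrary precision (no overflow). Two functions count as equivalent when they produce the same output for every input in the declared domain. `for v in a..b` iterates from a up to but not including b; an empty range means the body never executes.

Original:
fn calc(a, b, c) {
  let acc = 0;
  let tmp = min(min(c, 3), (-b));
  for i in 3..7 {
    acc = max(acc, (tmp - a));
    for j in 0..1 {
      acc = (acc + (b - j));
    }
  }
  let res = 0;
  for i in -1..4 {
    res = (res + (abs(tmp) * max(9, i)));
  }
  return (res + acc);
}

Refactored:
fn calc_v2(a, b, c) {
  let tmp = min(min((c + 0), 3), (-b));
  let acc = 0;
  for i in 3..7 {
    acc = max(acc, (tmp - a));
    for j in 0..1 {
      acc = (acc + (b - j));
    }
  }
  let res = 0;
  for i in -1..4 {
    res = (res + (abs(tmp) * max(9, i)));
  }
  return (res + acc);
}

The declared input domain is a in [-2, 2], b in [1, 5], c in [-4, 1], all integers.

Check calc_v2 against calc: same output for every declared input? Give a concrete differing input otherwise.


Behavior is preserved: although constant usage differs; also arithmetic usage differs, the outputs never diverge.
Spot check at a=0, b=1, c=-2 — calc: acc becomes 0; next tmp becomes -2; next at i=3:; next acc becomes 0; next at j=0:; next acc becomes 1; next at i=4:; next acc becomes 1; next at j=0:; next acc becomes 2; next at i=5:; next acc becomes 2; next at j=0:; next acc becomes 3; next at i=6:; next acc becomes 3; next at j=0:; next acc becomes 4; next res becomes 0; next at i=-1:; next res becomes 18; next at i=0:; next res becomes 36; next at i=1:; next res becomes 54; next at i=2:; next res becomes 72; next at i=3:; next res becomes 90; next final value 94. calc_v2: tmp becomes -2; next acc becomes 0; next at i=3:; next acc becomes 0; next at j=0:; next acc becomes 1; next at i=4:; next acc becomes 1; next at j=0:; next acc becomes 2; next at i=5:; next acc becomes 2; next at j=0:; next acc becomes 3; next at i=6:; next acc becomes 3; next at j=0:; next acc becomes 4; next res becomes 0; next at i=-1:; next res becomes 18; next at i=0:; next res becomes 36; next at i=1:; next res becomes 54; next at i=2:; next res becomes 72; next at i=3:; next res becomes 90; next final value 94. Both give 94.
Sweeping the whole domain (150 inputs) finds no disagreement.
verdict: equivalent


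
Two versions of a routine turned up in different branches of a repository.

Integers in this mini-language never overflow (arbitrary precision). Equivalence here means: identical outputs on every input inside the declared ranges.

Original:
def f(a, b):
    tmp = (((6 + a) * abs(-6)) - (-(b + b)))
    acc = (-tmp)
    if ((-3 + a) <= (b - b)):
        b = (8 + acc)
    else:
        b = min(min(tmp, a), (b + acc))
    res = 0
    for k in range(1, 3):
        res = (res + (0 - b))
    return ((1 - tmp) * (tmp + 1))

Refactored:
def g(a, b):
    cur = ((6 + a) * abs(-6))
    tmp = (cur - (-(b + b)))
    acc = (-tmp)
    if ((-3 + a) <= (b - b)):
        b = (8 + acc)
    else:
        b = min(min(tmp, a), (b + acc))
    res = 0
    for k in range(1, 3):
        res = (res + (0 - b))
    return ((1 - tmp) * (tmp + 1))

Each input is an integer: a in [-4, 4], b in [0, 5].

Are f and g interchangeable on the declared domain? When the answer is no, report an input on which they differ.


Behavior is preserved: although statement counts differ; local variable names differ, the outputs never diverge.
As a probe, take a=-4, b=5: f runs tmp=22, then acc=-22, then ((-3 + a) <= (b - b)) is true, then b=-14, then res=0, then (k=1), then res=14, then (k=2), then res=28, then returns -483; g runs cur=12, then tmp=22, then acc=-22, then ((-3 + a) <= (b - b)) is true, then b=-14, then res=0, then (k=1), then res=14, then (k=2), then res=28, then returns -483; both end at -483.
Every one of the 54 inputs gives matching results.
verdict: equivalent


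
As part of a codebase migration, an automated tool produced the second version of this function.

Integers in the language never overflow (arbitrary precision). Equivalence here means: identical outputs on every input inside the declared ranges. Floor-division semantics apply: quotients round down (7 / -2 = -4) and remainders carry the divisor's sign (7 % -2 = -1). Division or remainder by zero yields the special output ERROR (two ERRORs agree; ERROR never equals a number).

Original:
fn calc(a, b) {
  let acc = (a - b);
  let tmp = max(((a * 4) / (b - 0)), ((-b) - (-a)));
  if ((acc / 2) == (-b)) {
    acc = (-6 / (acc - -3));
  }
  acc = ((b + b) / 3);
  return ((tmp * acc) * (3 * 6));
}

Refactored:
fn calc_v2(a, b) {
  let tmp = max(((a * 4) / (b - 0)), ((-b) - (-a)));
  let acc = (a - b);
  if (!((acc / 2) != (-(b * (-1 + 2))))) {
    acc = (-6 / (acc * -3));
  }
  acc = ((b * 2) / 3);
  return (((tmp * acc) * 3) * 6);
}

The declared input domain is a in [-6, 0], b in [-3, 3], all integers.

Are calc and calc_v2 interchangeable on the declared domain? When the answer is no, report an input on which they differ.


Evaluate both at a=-1, b=2.
calc: acc=-3, then tmp=-2, then ((acc / 2) == (-b)) is true, then a zero divisor aborts: ERROR
calc_v2: tmp=-2, then acc=-3, then (!((acc / 2) != (-(b * (-1 + 2))))) is true, then acc=-1, then acc=1, then returns -36
ERROR and -36 differ, so these are not the same function on this domain.
verdict: not equivalent; witness: a=-1, b=2


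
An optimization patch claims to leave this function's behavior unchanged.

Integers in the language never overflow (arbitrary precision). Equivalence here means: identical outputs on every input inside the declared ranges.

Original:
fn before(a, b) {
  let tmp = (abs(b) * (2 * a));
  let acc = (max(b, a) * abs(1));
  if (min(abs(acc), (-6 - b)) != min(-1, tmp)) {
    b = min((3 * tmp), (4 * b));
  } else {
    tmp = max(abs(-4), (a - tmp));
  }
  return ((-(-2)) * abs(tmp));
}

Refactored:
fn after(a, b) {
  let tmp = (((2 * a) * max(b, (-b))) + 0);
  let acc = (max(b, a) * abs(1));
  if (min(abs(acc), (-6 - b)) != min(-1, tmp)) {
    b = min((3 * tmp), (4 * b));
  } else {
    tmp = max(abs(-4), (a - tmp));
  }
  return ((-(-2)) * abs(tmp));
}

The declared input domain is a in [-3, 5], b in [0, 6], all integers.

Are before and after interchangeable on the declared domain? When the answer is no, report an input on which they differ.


This is a faithful refactor — arithmetic usage differs; constant usage differs; min/max/abs usage differs, but the computed results match everywhere.
Spot check at a=-2, b=1 — before: tmp := -4 | acc := 1 | (min(abs(acc), (-6 - b)) != min(-1, tmp)): true | b := -12 | result 8. after: tmp := -4 | acc := 1 | (min(abs(acc), (-6 - b)) != min(-1, tmp)): true | b := -12 | result 8. Both give 8.
Sweeping the whole domain (63 inputs) finds no disagreement.
verdict: equivalent


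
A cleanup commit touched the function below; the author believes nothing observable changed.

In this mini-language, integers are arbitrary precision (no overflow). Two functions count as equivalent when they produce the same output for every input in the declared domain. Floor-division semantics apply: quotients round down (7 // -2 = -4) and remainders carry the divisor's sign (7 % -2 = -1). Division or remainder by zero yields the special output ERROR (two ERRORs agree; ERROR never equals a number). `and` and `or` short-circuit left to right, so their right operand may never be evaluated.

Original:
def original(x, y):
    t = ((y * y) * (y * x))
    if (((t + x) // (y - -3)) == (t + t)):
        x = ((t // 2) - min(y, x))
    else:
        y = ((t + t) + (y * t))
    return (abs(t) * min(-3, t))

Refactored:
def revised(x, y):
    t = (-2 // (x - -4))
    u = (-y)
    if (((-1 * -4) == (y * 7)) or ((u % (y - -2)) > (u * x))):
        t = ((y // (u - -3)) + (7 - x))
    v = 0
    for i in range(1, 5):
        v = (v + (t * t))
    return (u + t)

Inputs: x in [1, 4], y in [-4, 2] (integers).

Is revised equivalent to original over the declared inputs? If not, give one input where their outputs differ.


Take x=1, y=-4.
original: t := -64 | (((t + x) // (y - -3)) == (t + t)): false | y := 128 | result -4096
revised: t := -1 | u := 4 | (((-1 * -4) == (y * 7)) or ((u % (y - -2)) > (u * x))): false | v := 0 | iter i=1: | v := 1 | iter i=2: | v := 2 | iter i=3: | v := 3 | iter i=4: | v := 4 | result 3
-4096 vs 3 — the two versions disagree here.
verdict: not equivalent; witness: x=1, y=-4


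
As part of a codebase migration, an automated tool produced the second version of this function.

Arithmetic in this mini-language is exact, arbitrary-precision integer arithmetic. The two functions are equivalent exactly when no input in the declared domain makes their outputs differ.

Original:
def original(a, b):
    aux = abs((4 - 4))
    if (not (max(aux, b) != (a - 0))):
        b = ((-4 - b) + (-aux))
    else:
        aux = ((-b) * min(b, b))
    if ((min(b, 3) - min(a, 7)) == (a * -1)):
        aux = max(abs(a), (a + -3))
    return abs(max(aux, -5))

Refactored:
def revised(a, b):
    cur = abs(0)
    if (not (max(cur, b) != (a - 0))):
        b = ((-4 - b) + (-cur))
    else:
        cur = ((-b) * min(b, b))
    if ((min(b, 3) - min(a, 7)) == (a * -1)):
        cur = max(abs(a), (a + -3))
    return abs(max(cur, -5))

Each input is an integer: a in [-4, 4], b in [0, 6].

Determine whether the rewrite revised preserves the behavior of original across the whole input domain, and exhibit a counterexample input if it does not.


Reading the diff, among the changes: local variable names differ, constant usage differs, arithmetic usage differs.
Spot check at a=-1, b=1 — original: aux=0, then (not (max(aux, b) != (a - 0))) is false, then aux=-1, then ((min(b, 3) - min(a, 7)) == (a * -1)) is false, then returns 1. revised: cur=0, then (not (max(cur, b) != (a - 0))) is false, then cur=-1, then ((min(b, 3) - min(a, 7)) == (a * -1)) is false, then returns 1. Both give 1.
Across all 63 domain points the two functions coincide.
verdict: equivalent


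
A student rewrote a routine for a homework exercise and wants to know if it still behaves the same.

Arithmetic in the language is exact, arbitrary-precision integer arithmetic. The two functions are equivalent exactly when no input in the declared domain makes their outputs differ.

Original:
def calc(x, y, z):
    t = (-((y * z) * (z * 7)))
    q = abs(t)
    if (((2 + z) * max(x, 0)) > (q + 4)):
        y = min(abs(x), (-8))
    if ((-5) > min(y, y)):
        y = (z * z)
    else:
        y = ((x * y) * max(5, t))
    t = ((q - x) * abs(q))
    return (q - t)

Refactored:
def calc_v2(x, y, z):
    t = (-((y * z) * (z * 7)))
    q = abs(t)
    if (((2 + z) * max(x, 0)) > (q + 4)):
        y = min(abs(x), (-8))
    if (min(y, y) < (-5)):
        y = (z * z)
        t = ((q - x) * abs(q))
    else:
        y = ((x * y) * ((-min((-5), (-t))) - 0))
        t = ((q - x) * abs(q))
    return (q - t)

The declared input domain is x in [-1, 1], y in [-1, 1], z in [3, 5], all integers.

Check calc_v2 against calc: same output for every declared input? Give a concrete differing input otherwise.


Reading the diff, among the changes: comparison usage differs, min/max/abs usage differs, constant usage differs, arithmetic usage differs, statement counts differ.
Tracing x=1, y=0, z=3: calc: t=0, then q=0, then (((2 + z) * max(x, 0)) > (q + 4)) is true, then y=-8, then ((-5) > min(y, y)) is true, then y=9, then t=0, then returns 0 | calc_v2: t=0, then q=0, then (((2 + z) * max(x, 0)) > (q + 4)) is true, then y=-8, then (min(y, y) < (-5)) is true, then y=9, then t=0, then returns 0 — matching result 0.
Across all 27 domain points the two functions coincide.
verdict: equivalent


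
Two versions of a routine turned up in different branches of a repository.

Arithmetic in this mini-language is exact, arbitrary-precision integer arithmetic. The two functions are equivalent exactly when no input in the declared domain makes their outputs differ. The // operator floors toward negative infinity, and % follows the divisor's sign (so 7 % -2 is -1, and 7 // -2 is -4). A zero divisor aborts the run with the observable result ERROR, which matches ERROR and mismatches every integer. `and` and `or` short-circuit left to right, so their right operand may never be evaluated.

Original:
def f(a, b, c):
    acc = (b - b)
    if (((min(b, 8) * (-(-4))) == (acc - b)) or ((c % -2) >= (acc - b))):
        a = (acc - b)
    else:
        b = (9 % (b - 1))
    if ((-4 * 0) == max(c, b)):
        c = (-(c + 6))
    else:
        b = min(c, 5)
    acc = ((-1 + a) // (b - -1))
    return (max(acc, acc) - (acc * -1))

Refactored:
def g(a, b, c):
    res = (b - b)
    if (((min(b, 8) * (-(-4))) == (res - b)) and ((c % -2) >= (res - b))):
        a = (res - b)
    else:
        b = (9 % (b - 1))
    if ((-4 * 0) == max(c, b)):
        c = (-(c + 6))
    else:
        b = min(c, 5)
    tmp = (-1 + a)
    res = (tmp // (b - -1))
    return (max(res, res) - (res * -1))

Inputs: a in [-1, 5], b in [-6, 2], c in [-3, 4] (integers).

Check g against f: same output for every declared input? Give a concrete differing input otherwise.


Take a=-1, b=0, c=-3.
f: acc = 0; (((min(b, 8) * (-(-4))) == (acc - b)) or ((c % -2) >= (acc - b))) -> true; a = 0; ((-4 * 0) == max(c, b)) -> true; c = -3; acc = -1; return -2
g: res = 0; (((min(b, 8) * (-(-4))) == (res - b)) and ((c % -2) >= (res - b))) -> false; b = 0; ((-4 * 0) == max(c, b)) -> true; c = -3; tmp = -2; res = -2; return -4
-2 != -4, so the rewrite changes behavior.
verdict: not equivalent; witness: a=-1, b=0, c=-3


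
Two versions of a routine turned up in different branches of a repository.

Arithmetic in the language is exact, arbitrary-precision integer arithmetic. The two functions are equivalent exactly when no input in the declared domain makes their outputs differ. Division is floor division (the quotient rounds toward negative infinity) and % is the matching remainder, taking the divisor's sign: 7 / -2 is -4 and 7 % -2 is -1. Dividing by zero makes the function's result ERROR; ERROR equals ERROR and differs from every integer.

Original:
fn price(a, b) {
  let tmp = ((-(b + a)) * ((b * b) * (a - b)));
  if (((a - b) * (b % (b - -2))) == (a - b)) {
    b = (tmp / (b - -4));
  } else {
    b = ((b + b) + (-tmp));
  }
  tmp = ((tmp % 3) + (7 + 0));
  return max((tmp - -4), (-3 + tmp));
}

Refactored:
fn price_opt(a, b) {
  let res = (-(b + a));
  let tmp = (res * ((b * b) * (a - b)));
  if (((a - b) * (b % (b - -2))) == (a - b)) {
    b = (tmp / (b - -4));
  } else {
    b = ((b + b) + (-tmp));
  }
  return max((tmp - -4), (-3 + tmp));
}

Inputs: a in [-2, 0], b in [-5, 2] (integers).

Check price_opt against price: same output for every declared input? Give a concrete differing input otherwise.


Try a=-2, b=-5.
price: tmp := 525 | (((a - b) * (b % (b - -2))) == (a - b)): false | b := -535 | tmp := 7 | result 11
price_opt: res := 7 | tmp := 525 | (((a - b) * (b % (b - -2))) == (a - b)): false | b := -535 | result 529
11 against 529: the behavior changed.
verdict: not equivalent; witness: a=-2, b=-5


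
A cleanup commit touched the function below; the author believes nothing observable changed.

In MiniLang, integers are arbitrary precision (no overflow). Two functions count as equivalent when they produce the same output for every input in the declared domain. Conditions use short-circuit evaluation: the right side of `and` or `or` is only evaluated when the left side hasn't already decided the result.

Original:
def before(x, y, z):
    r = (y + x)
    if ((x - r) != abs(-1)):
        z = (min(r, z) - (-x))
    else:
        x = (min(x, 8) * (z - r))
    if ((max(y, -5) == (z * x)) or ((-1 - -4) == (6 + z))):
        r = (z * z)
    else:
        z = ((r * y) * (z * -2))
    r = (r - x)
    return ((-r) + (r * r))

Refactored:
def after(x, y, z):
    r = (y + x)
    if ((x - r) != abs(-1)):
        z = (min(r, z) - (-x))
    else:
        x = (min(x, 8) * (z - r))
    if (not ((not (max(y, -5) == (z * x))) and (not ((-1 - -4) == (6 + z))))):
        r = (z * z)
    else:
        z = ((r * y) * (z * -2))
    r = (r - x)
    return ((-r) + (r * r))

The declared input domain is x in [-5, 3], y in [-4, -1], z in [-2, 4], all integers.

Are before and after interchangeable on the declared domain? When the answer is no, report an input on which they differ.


Side by side, the visible changes include: boolean connective usage differs.
Spot check at x=1, y=-3, z=-2 — before: r = -2; ((x - r) != abs(-1)) -> true; z = -1; ((max(y, -5) == (z * x)) or ((-1 - -4) == (6 + z))) -> false; z = 12; r = -3; return 12. after: r = -2; ((x - r) != abs(-1)) -> true; z = -1; (not ((not (max(y, -5) == (z * x))) and (not ((-1 - -4) == (6 + z))))) -> false; z = 12; r = -3; return 12. Both give 12.
An exhaustive pass over the 252 declared inputs shows identical outputs.
verdict: equivalent


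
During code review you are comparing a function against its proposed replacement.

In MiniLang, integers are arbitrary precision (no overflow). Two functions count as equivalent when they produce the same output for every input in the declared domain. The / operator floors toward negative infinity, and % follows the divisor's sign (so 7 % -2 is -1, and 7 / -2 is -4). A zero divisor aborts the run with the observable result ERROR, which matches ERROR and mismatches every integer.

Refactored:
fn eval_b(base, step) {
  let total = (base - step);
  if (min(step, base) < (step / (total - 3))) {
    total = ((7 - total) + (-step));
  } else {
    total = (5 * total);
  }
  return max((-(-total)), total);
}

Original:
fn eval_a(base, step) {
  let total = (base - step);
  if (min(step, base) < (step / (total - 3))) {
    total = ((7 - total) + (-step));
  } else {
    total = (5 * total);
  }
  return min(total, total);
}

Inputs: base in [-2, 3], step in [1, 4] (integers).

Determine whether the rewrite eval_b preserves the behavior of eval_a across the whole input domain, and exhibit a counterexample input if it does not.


There is a behavioral-looking edit here, yet the outcome never shifts on this domain.
Spot check at base=-2, step=3 — eval_a: total = -5; (min(step, base) < (step / (total - 3))) -> true; total = 9; return 9. eval_b: total = -5; (min(step, base) < (step / (total - 3))) -> true; total = 9; return 9. Both give 9.
Checked all 24 inputs in the declared domain: the outputs agree on every one.
verdict: equivalent


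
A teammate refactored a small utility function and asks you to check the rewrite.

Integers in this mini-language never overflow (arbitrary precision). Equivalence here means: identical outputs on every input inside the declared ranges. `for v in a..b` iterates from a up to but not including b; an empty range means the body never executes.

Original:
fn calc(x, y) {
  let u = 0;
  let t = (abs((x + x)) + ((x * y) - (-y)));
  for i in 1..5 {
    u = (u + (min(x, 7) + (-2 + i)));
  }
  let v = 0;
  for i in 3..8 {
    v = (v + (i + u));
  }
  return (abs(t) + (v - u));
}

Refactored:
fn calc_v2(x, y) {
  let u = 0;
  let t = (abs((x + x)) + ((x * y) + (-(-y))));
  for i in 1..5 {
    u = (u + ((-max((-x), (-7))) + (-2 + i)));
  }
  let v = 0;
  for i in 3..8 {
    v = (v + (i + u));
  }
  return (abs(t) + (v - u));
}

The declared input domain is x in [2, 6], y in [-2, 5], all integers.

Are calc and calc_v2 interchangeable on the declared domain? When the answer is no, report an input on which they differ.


Comparing the listings, the differences include: arithmetic usage differs, and min/max/abs usage differs.
One worked example (x=5, y=3) — calc: u=0, then t=28, then (i=1), then u=4, then (i=2), then u=9, then (i=3), then u=15, then (i=4), then u=22, then v=0, then (i=3), then v=25, then (i=4), then v=51, then (i=5), then v=78, then (i=6), then v=106, then (i=7), then v=135, then returns 141; calc_v2: u=0, then t=28, then (i=1), then u=4, then (i=2), then u=9, then (i=3), then u=15, then (i=4), then u=22, then v=0, then (i=3), then v=25, then (i=4), then v=51, then (i=5), then v=78, then (i=6), then v=106, then (i=7), then v=135, then returns 141; agreement on 141.
An exhaustive pass over the 40 declared inputs shows identical outputs.
verdict: equivalent


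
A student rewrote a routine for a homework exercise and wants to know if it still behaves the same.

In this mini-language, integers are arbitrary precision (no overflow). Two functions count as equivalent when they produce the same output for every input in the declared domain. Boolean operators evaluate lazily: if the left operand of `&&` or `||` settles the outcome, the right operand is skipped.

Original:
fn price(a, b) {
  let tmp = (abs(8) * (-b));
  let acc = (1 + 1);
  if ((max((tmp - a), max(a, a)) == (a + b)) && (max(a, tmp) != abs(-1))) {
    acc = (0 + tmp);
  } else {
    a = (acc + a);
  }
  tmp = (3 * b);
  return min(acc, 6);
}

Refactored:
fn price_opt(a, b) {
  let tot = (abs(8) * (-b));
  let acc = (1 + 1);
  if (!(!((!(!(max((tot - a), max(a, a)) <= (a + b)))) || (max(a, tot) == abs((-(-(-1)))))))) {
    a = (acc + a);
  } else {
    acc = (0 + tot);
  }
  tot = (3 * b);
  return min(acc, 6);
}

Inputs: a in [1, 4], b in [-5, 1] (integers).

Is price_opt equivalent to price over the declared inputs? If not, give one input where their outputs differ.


Take a=1, b=-5.
price: tmp=40, then acc=2, then ((max((tmp - a), max(a, a)) == (a + b)) && (max(a, tmp) != abs(-1))) is false, then a=3, then tmp=-15, then returns 2
price_opt: tot=40, then acc=2, then (!(!((!(!(max((tot - a), max(a, a)) <= (a + b)))) || (max(a, tot) == abs((-(-(-1)))))))) is false, then acc=40, then tot=-15, then returns 6
2 and 6 differ, so these are not the same function on this domain.
verdict: not equivalent; witness: a=1, b=-5


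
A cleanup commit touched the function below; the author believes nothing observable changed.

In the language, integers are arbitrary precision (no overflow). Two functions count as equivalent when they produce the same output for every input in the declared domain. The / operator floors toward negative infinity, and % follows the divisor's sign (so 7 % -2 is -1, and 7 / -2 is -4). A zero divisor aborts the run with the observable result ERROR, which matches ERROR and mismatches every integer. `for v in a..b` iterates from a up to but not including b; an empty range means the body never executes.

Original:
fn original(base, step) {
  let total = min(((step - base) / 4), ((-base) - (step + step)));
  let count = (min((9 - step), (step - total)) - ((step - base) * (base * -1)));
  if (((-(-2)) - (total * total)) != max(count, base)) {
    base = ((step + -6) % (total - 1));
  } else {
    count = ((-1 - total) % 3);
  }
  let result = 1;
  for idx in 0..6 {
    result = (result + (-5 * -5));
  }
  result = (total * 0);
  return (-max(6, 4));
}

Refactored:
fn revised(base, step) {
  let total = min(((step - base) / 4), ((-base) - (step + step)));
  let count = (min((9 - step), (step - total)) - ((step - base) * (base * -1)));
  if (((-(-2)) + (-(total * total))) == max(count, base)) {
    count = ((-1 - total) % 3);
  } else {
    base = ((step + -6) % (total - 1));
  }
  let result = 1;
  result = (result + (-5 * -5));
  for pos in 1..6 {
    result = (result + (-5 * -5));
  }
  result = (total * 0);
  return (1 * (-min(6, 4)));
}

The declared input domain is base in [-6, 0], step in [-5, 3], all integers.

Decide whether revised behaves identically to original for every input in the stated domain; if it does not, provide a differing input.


The rewrite breaks on base=-6, step=-5, where the results are -6 and -4.
original: total becomes 0; next count becomes -11; next (((-(-2)) - (total * total)) != max(count, base)) evaluates to true; next base becomes 0; next result becomes 1; next at idx=0:; next result becomes 26; next at idx=1:; next result becomes 51; next at idx=2:; next result becomes 76; next at idx=3:; next result becomes 101; next at idx=4:; next result becomes 126; next at idx=5:; next result becomes 151; next result becomes 0; next final value -6
revised: total becomes 0; next count becomes -11; next (((-(-2)) + (-(total * total))) == max(count, base)) evaluates to false; next base becomes 0; next result becomes 1; next result becomes 26; next at pos=1:; next result becomes 51; next at pos=2:; next result becomes 76; next at pos=3:; next result becomes 101; next at pos=4:; next result becomes 126; next at pos=5:; next result becomes 151; next result becomes 0; next final value -4
verdict: not equivalent; witness: base=-6, step=-5


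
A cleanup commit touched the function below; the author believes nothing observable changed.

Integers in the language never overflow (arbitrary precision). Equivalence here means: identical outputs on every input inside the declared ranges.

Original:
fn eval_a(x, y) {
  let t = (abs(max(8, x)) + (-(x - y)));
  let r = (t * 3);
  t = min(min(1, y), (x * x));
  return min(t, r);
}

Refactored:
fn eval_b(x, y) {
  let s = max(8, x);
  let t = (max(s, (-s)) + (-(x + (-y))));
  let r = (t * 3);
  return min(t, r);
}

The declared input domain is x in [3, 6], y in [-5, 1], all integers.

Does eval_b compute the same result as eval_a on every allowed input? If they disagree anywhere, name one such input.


These are not equivalent — on x=3, y=-5 the outputs split (-5 vs 0).
eval_a: t=0, then r=0, then t=-5, then returns -5
eval_b: s=8, then t=0, then r=0, then returns 0
verdict: not equivalent; witness: x=3, y=-5


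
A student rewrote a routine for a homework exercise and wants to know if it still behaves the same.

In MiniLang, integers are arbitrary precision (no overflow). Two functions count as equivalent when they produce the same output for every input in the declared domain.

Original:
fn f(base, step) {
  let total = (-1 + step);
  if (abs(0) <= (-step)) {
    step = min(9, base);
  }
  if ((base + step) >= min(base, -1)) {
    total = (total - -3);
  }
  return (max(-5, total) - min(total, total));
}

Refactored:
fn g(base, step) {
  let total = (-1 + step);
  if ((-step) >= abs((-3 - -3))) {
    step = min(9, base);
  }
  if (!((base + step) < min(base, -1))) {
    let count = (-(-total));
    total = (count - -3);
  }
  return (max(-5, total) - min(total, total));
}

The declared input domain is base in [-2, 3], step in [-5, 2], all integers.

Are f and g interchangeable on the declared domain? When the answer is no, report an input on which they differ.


The two versions differ — the changes include comparison usage differs; also arithmetic usage differs; also local variable names differ; also boolean connective usage differs; also statement counts differ; also constant usage differs.
As a probe, take base=3, step=2: f runs total becomes 1; next (abs(0) <= (-step)) evaluates to false; next ((base + step) >= min(base, -1)) evaluates to true; next total becomes 4; next final value 0; g runs total becomes 1; next ((-step) >= abs((-3 - -3))) evaluates to false; next (!((base + step) < min(base, -1))) evaluates to true; next count becomes 1; next total becomes 4; next final value 0; both end at 0.
Across all 48 domain points the two functions coincide.
verdict: equivalent


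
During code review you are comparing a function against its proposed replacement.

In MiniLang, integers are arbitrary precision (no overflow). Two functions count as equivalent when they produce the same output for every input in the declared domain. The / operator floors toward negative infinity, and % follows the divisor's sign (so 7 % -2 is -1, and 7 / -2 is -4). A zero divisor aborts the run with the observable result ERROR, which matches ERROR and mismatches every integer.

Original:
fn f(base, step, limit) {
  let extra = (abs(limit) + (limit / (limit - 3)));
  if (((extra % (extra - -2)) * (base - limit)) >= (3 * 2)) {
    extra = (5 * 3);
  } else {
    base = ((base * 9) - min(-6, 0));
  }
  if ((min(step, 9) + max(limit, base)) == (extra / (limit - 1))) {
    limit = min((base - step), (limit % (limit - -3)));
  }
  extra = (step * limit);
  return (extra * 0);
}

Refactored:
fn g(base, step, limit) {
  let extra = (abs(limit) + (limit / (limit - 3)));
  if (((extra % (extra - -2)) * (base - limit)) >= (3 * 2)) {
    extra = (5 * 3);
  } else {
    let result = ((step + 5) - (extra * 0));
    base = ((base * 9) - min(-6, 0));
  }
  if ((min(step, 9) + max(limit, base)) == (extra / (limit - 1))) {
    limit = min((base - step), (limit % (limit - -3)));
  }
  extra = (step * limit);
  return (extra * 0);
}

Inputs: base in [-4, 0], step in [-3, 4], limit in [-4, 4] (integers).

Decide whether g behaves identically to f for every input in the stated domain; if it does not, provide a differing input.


Behavior is preserved: although local variable names differ, plus statement counts differ, plus arithmetic usage differs, plus constant usage differs, the outputs never diverge.
Tracing base=-1, step=2, limit=2: f: extra becomes 0; next (((extra % (extra - -2)) * (base - limit)) >= (3 * 2)) evaluates to false; next base becomes -3; next ((min(step, 9) + max(limit, base)) == (extra / (limit - 1))) evaluates to false; next extra becomes 4; next final value 0 | g: extra becomes 0; next (((extra % (extra - -2)) * (base - limit)) >= (3 * 2)) evaluates to false; next result becomes 7; next base becomes -3; next ((min(step, 9) + max(limit, base)) == (extra / (limit - 1))) evaluates to false; next extra becomes 4; next final value 0 — matching result 0.
Sweeping the whole domain (360 inputs) finds no disagreement.
verdict: equivalent


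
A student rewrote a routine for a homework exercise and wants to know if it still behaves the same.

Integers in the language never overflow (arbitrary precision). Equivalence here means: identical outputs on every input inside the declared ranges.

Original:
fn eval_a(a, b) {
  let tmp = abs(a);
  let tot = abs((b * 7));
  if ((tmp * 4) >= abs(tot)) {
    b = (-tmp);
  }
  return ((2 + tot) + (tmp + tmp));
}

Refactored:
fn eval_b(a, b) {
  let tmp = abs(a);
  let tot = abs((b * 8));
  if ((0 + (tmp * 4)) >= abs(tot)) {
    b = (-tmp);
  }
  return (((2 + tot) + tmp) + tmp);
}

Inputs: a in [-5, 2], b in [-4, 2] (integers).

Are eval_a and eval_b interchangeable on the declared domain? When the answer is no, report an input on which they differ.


The rewrite breaks on a=-5, b=-4, where the results are 40 and 44.
eval_a: tmp := 5 | tot := 28 | ((tmp * 4) >= abs(tot)): false | result 40
eval_b: tmp := 5 | tot := 32 | ((0 + (tmp * 4)) >= abs(tot)): false | result 44
verdict: not equivalent; witness: a=-5, b=-4


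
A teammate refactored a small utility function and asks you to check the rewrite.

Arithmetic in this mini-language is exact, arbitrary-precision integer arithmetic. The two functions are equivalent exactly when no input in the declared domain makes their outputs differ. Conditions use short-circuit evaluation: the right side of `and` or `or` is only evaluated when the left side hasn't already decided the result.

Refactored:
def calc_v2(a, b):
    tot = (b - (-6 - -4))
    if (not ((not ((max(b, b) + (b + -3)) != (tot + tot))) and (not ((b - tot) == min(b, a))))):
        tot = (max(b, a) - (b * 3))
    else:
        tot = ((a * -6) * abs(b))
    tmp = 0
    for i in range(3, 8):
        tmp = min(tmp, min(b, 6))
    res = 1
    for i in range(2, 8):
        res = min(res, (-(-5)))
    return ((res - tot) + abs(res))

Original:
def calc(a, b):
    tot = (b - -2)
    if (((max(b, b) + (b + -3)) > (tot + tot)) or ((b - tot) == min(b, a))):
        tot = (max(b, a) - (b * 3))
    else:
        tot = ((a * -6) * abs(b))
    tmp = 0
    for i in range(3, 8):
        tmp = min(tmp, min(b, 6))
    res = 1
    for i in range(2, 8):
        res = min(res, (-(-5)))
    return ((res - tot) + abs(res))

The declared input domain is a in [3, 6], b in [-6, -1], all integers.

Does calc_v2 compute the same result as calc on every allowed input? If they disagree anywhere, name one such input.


There is a counterexample at a=3, b=-6: 110 on one side, -19 on the other.
calc: tot becomes -4; next (((max(b, b) + (b + -3)) > (tot + tot)) or ((b - tot) == min(b, a))) evaluates to false; next tot becomes -108; next tmp becomes 0; next at i=3:; next tmp becomes -6; next at i=4:; next tmp becomes -6; next at i=5:; next tmp becomes -6; next at i=6:; next tmp becomes -6; next at i=7:; next tmp becomes -6; next res becomes 1; next at i=2:; next res becomes 1; next at i=3:; next res becomes 1; next at i=4:; next res becomes 1; next at i=5:; next res becomes 1; next at i=6:; next res becomes 1; next at i=7:; next res becomes 1; next final value 110
calc_v2: tot becomes -4; next (not ((not ((max(b, b) + (b + -3)) != (tot + tot))) and (not ((b - tot) == min(b, a))))) evaluates to true; next tot becomes 21; next tmp becomes 0; next at i=3:; next tmp becomes -6; next at i=4:; next tmp becomes -6; next at i=5:; next tmp becomes -6; next at i=6:; next tmp becomes -6; next at i=7:; next tmp becomes -6; next res becomes 1; next at i=2:; next res becomes 1; next at i=3:; next res becomes 1; next at i=4:; next res becomes 1; next at i=5:; next res becomes 1; next at i=6:; next res becomes 1; next at i=7:; next res becomes 1; next final value -19
verdict: not equivalent; witness: a=3, b=-6
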